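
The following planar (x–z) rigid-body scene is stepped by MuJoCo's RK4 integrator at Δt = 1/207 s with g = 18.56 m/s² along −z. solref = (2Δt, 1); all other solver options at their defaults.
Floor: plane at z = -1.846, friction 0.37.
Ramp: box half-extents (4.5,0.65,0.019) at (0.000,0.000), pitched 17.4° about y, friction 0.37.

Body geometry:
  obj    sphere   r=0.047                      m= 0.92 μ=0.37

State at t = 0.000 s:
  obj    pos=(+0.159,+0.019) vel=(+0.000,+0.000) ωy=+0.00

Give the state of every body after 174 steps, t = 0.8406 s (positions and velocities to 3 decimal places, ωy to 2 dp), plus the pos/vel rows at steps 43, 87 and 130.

State at t = 0.8406 s:
  obj    pos=(+1.496,-0.400) vel=(+3.180,-0.996) ωy=+70.89

Key-timestep trajectory:
   step    t(s)  obj.x    obj.z    obj.vx   obj.vz 
     43  0.2077   +0.241  -0.006  +0.786  -0.246
     87  0.4203   +0.493  -0.085  +1.590  -0.498
    130  0.6280   +0.905  -0.215  +2.376  -0.745


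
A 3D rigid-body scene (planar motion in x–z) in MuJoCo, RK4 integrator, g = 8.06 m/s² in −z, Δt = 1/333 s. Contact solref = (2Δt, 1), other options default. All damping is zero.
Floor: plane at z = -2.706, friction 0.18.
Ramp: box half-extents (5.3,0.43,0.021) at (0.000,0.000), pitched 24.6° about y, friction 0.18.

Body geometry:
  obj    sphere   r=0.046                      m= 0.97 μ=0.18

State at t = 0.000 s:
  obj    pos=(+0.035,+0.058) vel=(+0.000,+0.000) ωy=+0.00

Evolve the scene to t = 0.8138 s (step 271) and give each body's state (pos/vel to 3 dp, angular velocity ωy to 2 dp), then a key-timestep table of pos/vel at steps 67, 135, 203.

State at t = 0.8138 s:
  obj    pos=(+0.757,-0.273) vel=(+1.773,-0.812) ωy=+42.39

Key-timestep trajectory:
   step    t(s)  obj.x    obj.z    obj.vx   obj.vz 
     67  0.2012   +0.079  +0.037  +0.439  -0.201
    135  0.4054   +0.214  -0.024  +0.884  -0.405
    203  0.6096   +0.440  -0.128  +1.328  -0.608


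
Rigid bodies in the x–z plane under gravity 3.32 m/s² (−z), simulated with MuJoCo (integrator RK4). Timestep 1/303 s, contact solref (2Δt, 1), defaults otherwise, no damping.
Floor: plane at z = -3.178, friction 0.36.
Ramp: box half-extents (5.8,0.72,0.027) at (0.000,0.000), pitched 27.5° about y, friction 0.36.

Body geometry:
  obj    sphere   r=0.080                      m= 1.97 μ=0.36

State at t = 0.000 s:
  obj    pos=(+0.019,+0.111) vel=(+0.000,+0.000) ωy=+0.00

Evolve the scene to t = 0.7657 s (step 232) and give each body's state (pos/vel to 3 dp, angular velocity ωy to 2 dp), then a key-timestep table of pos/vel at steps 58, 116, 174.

State at t = 0.7657 s:
  obj    pos=(+0.304,-0.037) vel=(+0.744,-0.387) ωy=+10.48

Key-timestep trajectory:
   step    t(s)  obj.x    obj.z    obj.vx   obj.vz 
     58  0.1914   +0.037  +0.102  +0.186  -0.097
    116  0.3828   +0.090  +0.074  +0.372  -0.194
    174  0.5743   +0.179  +0.027  +0.558  -0.290


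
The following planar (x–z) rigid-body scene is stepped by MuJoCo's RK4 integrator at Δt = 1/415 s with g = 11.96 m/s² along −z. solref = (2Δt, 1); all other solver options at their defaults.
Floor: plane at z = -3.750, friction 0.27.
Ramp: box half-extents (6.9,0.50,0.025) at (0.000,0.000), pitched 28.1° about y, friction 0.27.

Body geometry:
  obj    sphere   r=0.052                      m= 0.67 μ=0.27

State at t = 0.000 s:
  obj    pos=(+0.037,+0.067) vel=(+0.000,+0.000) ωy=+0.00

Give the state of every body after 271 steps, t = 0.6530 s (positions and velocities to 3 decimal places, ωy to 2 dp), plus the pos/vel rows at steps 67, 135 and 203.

State at t = 0.6530 s:
  obj    pos=(+0.794,-0.337) vel=(+2.318,-1.238) ωy=+50.52

Key-timestep trajectory:
   step    t(s)  obj.x    obj.z    obj.vx   obj.vz 
     67  0.1614   +0.083  +0.043  +0.573  -0.306
    135  0.3253   +0.225  -0.033  +1.155  -0.617
    203  0.4892   +0.462  -0.159  +1.736  -0.927


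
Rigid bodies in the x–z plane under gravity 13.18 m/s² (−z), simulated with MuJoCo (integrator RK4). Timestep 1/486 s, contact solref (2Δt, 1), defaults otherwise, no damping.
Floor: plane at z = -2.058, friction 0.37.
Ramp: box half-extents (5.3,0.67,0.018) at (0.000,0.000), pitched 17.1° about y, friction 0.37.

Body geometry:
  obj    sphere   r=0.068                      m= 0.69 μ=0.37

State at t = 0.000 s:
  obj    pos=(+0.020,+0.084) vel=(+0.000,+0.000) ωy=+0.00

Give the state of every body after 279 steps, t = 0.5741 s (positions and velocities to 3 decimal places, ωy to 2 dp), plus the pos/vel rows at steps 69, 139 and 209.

State at t = 0.5741 s:
  obj    pos=(+0.456,-0.050) vel=(+1.519,-0.467) ωy=+23.37

Key-timestep trajectory:
   step    t(s)  obj.x    obj.z    obj.vx   obj.vz 
     69  0.1420   +0.047  +0.076  +0.376  -0.116
    139  0.2860   +0.128  +0.051  +0.757  -0.233
    209  0.4300   +0.265  +0.009  +1.138  -0.350


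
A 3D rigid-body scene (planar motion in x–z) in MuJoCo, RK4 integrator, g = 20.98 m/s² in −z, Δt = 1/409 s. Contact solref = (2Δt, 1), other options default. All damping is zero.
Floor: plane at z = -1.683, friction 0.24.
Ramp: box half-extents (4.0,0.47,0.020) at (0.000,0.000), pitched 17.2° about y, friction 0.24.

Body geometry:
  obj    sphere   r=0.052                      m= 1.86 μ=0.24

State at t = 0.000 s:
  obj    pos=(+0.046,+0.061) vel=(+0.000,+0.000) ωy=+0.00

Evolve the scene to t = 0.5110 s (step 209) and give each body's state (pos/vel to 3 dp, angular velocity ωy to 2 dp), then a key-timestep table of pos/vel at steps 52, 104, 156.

State at t = 0.5110 s:
  obj    pos=(+0.599,-0.110) vel=(+2.163,-0.670) ωy=+43.54

Key-timestep trajectory:
   step    t(s)  obj.x    obj.z    obj.vx   obj.vz 
     52  0.1271   +0.080  +0.051  +0.538  -0.167
    104  0.2543   +0.183  +0.019  +1.077  -0.333
    156  0.3814   +0.354  -0.034  +1.615  -0.500


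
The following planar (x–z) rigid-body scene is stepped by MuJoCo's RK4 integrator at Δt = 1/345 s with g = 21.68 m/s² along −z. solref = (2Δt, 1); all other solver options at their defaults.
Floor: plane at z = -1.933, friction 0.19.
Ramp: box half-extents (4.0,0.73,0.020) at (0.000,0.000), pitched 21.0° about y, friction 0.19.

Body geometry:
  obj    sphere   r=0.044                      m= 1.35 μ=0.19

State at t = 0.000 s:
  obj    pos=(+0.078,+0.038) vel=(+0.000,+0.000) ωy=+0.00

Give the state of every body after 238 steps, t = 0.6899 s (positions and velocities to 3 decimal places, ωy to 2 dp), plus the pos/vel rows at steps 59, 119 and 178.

State at t = 0.6899 s:
  obj    pos=(+1.311,-0.435) vel=(+3.574,-1.372) ωy=+86.99

Key-timestep trajectory:
   step    t(s)  obj.x    obj.z    obj.vx   obj.vz 
     59  0.1710   +0.154  +0.009  +0.886  -0.340
    119  0.3449   +0.386  -0.080  +1.787  -0.686
    178  0.5159   +0.768  -0.226  +2.673  -1.026


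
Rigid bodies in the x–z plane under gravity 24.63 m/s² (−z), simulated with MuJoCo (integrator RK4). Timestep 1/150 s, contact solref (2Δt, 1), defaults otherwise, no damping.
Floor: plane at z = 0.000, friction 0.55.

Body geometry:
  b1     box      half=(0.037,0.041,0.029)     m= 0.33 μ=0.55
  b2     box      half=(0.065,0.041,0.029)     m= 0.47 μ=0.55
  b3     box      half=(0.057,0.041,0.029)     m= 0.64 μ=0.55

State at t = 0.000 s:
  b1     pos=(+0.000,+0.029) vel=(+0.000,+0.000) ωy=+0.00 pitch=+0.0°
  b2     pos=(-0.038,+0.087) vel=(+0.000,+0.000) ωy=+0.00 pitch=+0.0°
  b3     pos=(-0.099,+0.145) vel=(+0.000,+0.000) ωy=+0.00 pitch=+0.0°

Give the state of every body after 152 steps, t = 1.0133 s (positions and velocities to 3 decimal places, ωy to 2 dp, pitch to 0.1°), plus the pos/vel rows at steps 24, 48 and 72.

State at t = 1.0133 s:
  b1     pos=(+0.000,+0.029) vel=(+0.000,+0.000) ωy=+0.00 pitch=+0.0°
  b2     pos=(-0.100,+0.065) vel=(+0.000,+0.000) ωy=+0.00 pitch=-90.0°
  b3     pos=(-0.196,+0.057) vel=(+0.000,+0.000) ωy=+0.00 pitch=-90.0°

Key-timestep trajectory:
   step    t(s)  b1.x    b1.z    b1.vx   b1.vz   b2.x    b2.z    b2.vx   b2.vz   b3.x    b3.z    b3.vx   b3.vz 
     24  0.1600   +0.000  +0.029  +0.000  +0.000   -0.078  +0.069  -0.468  +0.058   -0.162  +0.060  -0.190  +0.220
     48  0.3200   +0.000  +0.029  +0.000  +0.000   -0.097  +0.065  +0.072  +0.048   -0.209  +0.062  -0.034  +0.019
     72  0.4800   +0.000  +0.029  +0.000  +0.000   -0.100  +0.065  -0.001  +0.001   -0.194  +0.058  -0.234  -0.105


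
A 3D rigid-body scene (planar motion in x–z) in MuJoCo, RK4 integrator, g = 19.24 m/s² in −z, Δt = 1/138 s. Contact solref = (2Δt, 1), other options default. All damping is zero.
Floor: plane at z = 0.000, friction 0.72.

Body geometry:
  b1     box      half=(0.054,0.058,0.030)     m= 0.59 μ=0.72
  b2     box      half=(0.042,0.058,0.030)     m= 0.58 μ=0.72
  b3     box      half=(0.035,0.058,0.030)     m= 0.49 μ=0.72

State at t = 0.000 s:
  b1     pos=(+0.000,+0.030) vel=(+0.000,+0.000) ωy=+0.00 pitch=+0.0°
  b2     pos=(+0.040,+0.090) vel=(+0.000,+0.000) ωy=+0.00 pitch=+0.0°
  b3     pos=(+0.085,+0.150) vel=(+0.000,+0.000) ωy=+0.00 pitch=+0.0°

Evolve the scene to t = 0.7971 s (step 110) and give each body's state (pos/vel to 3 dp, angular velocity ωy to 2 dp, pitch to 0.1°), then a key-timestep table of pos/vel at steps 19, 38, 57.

State at t = 0.7971 s:
  b1     pos=(+0.000,+0.030) vel=(+0.000,+0.000) ωy=+0.00 pitch=+0.0°
  b2     pos=(+0.089,+0.042) vel=(+0.000,+0.000) ωy=+0.00 pitch=+90.0°
  b3     pos=(+0.179,+0.035) vel=(+0.000,+0.000) ωy=+0.00 pitch=+90.0°

Key-timestep trajectory:
   step    t(s)  b1.x    b1.z    b1.vx   b1.vz   b2.x    b2.z    b2.vx   b2.vz   b3.x    b3.z    b3.vx   b3.vz 
     19  0.1377   +0.000  +0.030  -0.002  +0.000   +0.050  +0.093  +0.192  +0.026   +0.112  +0.135  +0.458  -0.338
     38  0.2754   +0.000  +0.030  +0.000  +0.000   +0.095  +0.038  -0.105  -0.079   +0.189  +0.036  +0.193  +0.325
     57  0.4130   +0.000  +0.030  +0.000  +0.000   +0.089  +0.042  +0.000  +0.000   +0.178  +0.034  -0.156  -0.011


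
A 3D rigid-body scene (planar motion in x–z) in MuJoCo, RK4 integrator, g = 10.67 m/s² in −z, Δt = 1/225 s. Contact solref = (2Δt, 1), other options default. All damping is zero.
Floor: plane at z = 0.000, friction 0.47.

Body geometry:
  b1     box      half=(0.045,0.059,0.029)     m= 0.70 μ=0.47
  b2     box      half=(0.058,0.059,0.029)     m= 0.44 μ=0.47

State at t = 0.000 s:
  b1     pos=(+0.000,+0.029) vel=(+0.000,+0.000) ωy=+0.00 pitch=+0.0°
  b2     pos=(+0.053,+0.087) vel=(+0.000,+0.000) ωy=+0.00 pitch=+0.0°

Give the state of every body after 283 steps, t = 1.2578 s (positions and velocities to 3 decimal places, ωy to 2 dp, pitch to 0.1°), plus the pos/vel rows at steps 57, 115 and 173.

State at t = 1.2578 s:
  b1     pos=(+0.000,+0.029) vel=(+0.000,+0.000) ωy=+0.00 pitch=+0.0°
  b2     pos=(+0.112,+0.058) vel=(+0.000,+0.000) ωy=+0.00 pitch=+90.0°

Key-timestep trajectory:
   step    t(s)  b1.x    b1.z    b1.vx   b1.vz   b2.x    b2.z    b2.vx   b2.vz 
     57  0.2533   +0.000  +0.029  +0.000  +0.000   +0.092  +0.064  +0.285  -0.055
    115  0.5111   +0.000  +0.029  +0.000  +0.000   +0.129  +0.064  -0.059  -0.011
    173  0.7689   +0.000  +0.029  +0.000  +0.000   +0.113  +0.058  +0.113  +0.052


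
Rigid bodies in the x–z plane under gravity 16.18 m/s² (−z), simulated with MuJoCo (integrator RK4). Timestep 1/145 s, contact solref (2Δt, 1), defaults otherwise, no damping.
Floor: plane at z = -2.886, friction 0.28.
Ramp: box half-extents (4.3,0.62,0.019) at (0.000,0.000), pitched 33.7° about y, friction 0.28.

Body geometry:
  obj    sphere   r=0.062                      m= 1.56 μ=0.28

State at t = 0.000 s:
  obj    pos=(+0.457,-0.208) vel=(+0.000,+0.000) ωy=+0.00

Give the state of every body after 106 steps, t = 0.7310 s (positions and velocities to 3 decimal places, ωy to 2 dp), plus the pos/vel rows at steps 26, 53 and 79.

State at t = 0.7310 s:
  obj    pos=(+1.883,-1.159) vel=(+3.900,-2.601) ωy=+75.57

Key-timestep trajectory:
   step    t(s)  obj.x    obj.z    obj.vx   obj.vz 
     26  0.1793   +0.543  -0.265  +0.957  -0.638
     53  0.3655   +0.814  -0.445  +1.950  -1.301
     79  0.5448   +1.249  -0.736  +2.907  -1.939


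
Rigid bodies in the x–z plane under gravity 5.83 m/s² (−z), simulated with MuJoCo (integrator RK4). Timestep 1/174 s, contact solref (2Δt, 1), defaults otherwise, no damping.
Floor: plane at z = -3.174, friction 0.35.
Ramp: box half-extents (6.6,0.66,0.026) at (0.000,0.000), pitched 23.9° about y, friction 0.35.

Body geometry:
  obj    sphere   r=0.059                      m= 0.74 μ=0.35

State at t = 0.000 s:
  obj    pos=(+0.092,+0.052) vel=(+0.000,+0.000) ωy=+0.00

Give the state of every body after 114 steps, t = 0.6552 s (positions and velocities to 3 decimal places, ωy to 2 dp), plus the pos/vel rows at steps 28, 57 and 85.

State at t = 0.6552 s:
  obj    pos=(+0.423,-0.095) vel=(+1.011,-0.448) ωy=+18.73

Key-timestep trajectory:
   step    t(s)  obj.x    obj.z    obj.vx   obj.vz 
     28  0.1609   +0.112  +0.043  +0.248  -0.110
     57  0.3276   +0.175  +0.015  +0.505  -0.224
     85  0.4885   +0.276  -0.029  +0.754  -0.334


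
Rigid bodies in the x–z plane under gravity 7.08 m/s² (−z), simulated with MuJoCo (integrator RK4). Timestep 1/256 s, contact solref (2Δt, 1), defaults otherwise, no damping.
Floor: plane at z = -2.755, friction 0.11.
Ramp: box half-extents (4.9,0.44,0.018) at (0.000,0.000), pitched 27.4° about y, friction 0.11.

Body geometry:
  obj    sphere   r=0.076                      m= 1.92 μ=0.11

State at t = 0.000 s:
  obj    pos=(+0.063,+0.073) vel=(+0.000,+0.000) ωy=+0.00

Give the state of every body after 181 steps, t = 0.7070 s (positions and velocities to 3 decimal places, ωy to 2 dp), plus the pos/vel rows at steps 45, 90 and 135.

State at t = 0.7070 s:
  obj    pos=(+0.633,-0.222) vel=(+1.607,-0.846) ωy=+16.03

Key-timestep trajectory:
   step    t(s)  obj.x    obj.z    obj.vx   obj.vz 
     45  0.1758   +0.098  +0.055  +0.404  -0.200
     90  0.3516   +0.204  +0.000  +0.802  -0.413
    135  0.5273   +0.380  -0.091  +1.203  -0.621


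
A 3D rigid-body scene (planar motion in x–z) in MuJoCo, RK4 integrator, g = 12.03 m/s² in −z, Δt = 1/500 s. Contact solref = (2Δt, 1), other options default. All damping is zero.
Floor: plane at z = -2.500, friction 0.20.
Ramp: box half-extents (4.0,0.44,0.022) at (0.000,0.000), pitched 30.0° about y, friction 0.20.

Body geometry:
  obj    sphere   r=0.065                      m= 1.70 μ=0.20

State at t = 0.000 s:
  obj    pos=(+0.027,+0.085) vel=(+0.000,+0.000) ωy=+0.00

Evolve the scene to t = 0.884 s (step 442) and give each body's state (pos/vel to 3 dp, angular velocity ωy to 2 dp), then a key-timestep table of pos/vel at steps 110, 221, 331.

State at t = 0.884 s:
  obj    pos=(+1.481,-0.755) vel=(+3.289,-1.899) ωy=+58.42

Key-timestep trajectory:
   step    t(s)  obj.x    obj.z    obj.vx   obj.vz 
    110  0.2200   +0.117  +0.033  +0.819  -0.473
    221  0.4420   +0.390  -0.125  +1.645  -0.950
    331  0.6620   +0.842  -0.386  +2.463  -1.422


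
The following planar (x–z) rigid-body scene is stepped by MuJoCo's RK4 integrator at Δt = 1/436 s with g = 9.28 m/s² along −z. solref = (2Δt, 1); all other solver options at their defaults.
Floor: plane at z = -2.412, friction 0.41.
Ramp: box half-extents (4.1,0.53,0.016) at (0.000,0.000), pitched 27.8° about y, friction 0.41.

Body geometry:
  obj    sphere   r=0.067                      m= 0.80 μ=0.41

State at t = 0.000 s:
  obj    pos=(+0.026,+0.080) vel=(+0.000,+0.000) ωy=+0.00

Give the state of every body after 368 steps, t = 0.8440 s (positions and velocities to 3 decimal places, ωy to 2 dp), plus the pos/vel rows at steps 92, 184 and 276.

State at t = 0.8440 s:
  obj    pos=(+1.000,-0.434) vel=(+2.308,-1.217) ωy=+38.94

Key-timestep trajectory:
   step    t(s)  obj.x    obj.z    obj.vx   obj.vz 
     92  0.2110   +0.087  +0.048  +0.577  -0.304
    184  0.4220   +0.270  -0.048  +1.154  -0.609
    276  0.6330   +0.574  -0.209  +1.731  -0.913


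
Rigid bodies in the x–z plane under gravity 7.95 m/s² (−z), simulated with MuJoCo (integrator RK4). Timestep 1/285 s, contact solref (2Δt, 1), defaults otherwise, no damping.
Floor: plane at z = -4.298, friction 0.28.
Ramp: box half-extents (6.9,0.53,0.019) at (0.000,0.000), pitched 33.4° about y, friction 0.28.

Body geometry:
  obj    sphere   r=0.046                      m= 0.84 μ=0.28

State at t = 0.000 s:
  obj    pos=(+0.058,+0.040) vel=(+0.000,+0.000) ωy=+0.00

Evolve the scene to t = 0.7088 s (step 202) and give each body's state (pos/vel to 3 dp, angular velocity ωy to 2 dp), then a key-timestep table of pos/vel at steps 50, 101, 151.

State at t = 0.7088 s:
  obj    pos=(+0.714,-0.393) vel=(+1.850,-1.220) ωy=+48.15

Key-timestep trajectory:
   step    t(s)  obj.x    obj.z    obj.vx   obj.vz 
     50  0.1754   +0.098  +0.013  +0.458  -0.302
    101  0.3544   +0.222  -0.068  +0.925  -0.610
    151  0.5298   +0.424  -0.202  +1.383  -0.912


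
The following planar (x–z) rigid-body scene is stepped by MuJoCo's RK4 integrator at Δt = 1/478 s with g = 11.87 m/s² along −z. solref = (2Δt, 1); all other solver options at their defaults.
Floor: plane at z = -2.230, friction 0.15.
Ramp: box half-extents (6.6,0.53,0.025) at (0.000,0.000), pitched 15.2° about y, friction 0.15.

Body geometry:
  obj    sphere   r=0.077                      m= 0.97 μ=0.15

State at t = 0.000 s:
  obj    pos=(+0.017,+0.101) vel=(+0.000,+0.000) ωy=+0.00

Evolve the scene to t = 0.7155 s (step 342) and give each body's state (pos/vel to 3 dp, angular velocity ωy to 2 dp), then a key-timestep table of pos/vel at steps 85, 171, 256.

State at t = 0.7155 s:
  obj    pos=(+0.566,-0.048) vel=(+1.535,-0.417) ωy=+20.65

Key-timestep trajectory:
   step    t(s)  obj.x    obj.z    obj.vx   obj.vz 
     85  0.1778   +0.051  +0.092  +0.382  -0.104
    171  0.3577   +0.154  +0.064  +0.767  -0.209
    256  0.5356   +0.325  +0.017  +1.149  -0.312


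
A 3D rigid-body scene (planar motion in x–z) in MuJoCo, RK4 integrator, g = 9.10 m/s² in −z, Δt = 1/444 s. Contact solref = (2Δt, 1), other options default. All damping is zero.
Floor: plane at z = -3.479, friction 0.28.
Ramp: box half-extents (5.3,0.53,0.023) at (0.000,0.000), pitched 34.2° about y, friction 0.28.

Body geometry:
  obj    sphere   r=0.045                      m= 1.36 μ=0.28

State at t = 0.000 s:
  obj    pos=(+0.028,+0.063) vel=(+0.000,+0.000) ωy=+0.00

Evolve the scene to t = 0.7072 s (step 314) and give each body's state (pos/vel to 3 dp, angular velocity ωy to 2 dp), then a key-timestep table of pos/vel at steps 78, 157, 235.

State at t = 0.7072 s:
  obj    pos=(+0.784,-0.450) vel=(+2.137,-1.452) ωy=+57.41

Key-timestep trajectory:
   step    t(s)  obj.x    obj.z    obj.vx   obj.vz 
     78  0.1757   +0.075  +0.031  +0.531  -0.361
    157  0.3536   +0.217  -0.065  +1.069  -0.726
    235  0.5293   +0.451  -0.225  +1.599  -1.087


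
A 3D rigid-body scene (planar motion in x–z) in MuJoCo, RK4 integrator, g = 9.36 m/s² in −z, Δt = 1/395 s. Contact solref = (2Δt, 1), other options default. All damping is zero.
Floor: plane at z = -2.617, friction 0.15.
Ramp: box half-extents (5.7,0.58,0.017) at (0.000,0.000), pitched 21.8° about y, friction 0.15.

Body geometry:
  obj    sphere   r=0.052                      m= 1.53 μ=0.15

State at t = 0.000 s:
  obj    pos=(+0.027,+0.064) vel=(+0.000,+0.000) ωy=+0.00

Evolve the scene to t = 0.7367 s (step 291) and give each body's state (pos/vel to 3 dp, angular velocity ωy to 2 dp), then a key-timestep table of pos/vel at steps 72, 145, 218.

State at t = 0.7367 s:
  obj    pos=(+0.653,-0.187) vel=(+1.698,-0.679) ωy=+35.17

Key-timestep trajectory:
   step    t(s)  obj.x    obj.z    obj.vx   obj.vz 
     72  0.1823   +0.065  +0.048  +0.420  -0.168
    145  0.3671   +0.182  +0.001  +0.846  -0.339
    218  0.5519   +0.378  -0.077  +1.272  -0.509


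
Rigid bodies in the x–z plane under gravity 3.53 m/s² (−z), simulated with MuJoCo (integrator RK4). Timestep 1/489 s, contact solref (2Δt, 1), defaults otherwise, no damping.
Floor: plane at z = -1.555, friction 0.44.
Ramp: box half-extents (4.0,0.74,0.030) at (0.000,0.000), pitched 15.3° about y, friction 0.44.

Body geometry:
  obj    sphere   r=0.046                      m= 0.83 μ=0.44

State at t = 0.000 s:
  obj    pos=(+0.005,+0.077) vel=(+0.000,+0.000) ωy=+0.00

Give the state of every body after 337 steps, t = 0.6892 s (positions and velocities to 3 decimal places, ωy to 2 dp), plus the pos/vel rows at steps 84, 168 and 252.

State at t = 0.6892 s:
  obj    pos=(+0.158,+0.036) vel=(+0.442,-0.121) ωy=+9.97

Key-timestep trajectory:
   step    t(s)  obj.x    obj.z    obj.vx   obj.vz 
     84  0.1718   +0.015  +0.075  +0.110  -0.030
    168  0.3436   +0.043  +0.067  +0.220  -0.060
    252  0.5153   +0.090  +0.054  +0.331  -0.090


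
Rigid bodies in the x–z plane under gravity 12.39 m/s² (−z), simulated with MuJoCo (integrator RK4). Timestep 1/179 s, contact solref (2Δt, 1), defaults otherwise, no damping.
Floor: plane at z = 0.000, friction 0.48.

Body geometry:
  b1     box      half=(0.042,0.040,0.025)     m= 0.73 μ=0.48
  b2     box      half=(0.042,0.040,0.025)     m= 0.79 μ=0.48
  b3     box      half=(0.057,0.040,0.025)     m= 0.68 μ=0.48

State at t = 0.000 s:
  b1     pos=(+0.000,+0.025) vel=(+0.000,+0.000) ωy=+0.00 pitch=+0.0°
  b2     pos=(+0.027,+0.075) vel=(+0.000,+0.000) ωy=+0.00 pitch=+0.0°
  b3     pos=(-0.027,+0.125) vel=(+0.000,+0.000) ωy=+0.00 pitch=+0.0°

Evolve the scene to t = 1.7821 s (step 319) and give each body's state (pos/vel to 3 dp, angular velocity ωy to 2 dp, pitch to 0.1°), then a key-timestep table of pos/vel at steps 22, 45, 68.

State at t = 1.7821 s:
  b1     pos=(+0.000,+0.025) vel=(+0.000,+0.000) ωy=+0.00 pitch=+0.0°
  b2     pos=(+0.027,+0.075) vel=(+0.000,+0.000) ωy=+0.00 pitch=+0.0°
  b3     pos=(-0.178,+0.025) vel=(+0.000,+0.000) ωy=+0.00 pitch=+180.0°

Key-timestep trajectory:
   step    t(s)  b1.x    b1.z    b1.vx   b1.vz   b2.x    b2.z    b2.vx   b2.vz   b3.x    b3.z    b3.vx   b3.vz 
     22  0.1229   +0.000  +0.025  +0.000  +0.000   +0.027  +0.075  +0.000  +0.000   -0.040  +0.113  -0.187  -0.315
     45  0.2514   +0.000  +0.025  +0.000  +0.000   +0.027  +0.075  +0.000  +0.001   -0.097  +0.058  -0.480  +0.221
     68  0.3799   +0.000  +0.025  +0.000  +0.000   +0.027  +0.075  +0.000  +0.000   -0.161  +0.043  -0.554  -0.530


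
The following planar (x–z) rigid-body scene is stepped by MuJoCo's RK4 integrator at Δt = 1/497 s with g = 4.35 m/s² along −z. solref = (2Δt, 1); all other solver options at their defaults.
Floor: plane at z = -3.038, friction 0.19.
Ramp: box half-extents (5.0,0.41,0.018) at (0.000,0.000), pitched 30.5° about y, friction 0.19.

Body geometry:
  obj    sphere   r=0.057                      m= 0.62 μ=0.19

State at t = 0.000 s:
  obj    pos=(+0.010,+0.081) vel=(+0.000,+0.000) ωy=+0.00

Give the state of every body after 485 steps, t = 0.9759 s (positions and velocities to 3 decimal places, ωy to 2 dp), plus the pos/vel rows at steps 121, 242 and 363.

State at t = 0.9759 s:
  obj    pos=(+0.657,-0.300) vel=(+1.326,-0.781) ωy=+27.00

Key-timestep trajectory:
   step    t(s)  obj.x    obj.z    obj.vx   obj.vz 
    121  0.2435   +0.050  +0.057  +0.331  -0.195
    242  0.4869   +0.171  -0.014  +0.662  -0.390
    363  0.7304   +0.373  -0.132  +0.992  -0.585


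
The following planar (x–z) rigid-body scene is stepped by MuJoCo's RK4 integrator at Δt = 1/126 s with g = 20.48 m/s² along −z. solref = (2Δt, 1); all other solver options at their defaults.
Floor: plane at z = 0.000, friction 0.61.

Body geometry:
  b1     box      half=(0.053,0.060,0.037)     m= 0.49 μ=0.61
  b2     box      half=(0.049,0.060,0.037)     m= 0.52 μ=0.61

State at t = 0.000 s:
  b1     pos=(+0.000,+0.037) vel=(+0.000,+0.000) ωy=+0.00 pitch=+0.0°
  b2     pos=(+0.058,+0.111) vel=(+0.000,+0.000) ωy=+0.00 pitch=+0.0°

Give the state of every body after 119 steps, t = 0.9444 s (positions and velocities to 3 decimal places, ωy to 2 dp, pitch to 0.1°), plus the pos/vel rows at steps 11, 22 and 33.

State at t = 0.9444 s:
  b1     pos=(+0.000,+0.037) vel=(+0.000,+0.000) ωy=+0.00 pitch=+0.0°
  b2     pos=(+0.103,+0.049) vel=(+0.000,+0.000) ωy=+0.00 pitch=+90.0°

Key-timestep trajectory:
   step    t(s)  b1.x    b1.z    b1.vx   b1.vz   b2.x    b2.z    b2.vx   b2.vz 
     11  0.0873   +0.000  +0.037  -0.001  +0.002   +0.064  +0.109  +0.167  -0.046
     22  0.1746   +0.000  +0.037  +0.000  +0.001   +0.090  +0.085  +0.382  -0.806
     33  0.2619   +0.000  +0.037  +0.000  +0.000   +0.105  +0.047  -0.049  +0.096


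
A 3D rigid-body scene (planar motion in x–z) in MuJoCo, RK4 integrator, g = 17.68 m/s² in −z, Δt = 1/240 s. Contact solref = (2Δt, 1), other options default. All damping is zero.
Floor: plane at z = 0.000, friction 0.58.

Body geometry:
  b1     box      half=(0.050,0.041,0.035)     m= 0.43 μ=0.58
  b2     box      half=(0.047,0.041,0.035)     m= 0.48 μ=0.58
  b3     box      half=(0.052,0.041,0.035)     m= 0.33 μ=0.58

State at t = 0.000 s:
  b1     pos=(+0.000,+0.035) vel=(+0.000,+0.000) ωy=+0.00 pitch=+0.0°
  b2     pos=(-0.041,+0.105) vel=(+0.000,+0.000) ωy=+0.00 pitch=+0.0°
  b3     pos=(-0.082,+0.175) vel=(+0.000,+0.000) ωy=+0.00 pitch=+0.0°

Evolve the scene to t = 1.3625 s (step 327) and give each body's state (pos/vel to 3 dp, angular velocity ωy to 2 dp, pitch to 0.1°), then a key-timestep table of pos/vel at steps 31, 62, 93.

State at t = 1.3625 s:
  b1     pos=(+0.000,+0.035) vel=(+0.000,+0.000) ωy=+0.00 pitch=+0.0°
  b2     pos=(-0.094,+0.047) vel=(+0.000,+0.000) ωy=+0.00 pitch=-90.0°
  b3     pos=(-0.286,+0.035) vel=(+0.000,+0.000) ωy=+0.00 pitch=+180.0°

Key-timestep trajectory:
   step    t(s)  b1.x    b1.z    b1.vx   b1.vz   b2.x    b2.z    b2.vx   b2.vz   b3.x    b3.z    b3.vx   b3.vz 
     31  0.1292   +0.000  +0.035  +0.001  +0.000   -0.048  +0.106  -0.138  +0.007   -0.103  +0.166  -0.372  -0.200
     62  0.2583   +0.000  +0.035  +0.000  +0.000   -0.086  +0.078  -0.404  -0.876   -0.177  +0.057  -0.809  -0.779
     93  0.3875   +0.000  +0.035  +0.000  +0.000   -0.094  +0.047  +0.000  +0.000   -0.253  +0.059  -0.546  -0.190


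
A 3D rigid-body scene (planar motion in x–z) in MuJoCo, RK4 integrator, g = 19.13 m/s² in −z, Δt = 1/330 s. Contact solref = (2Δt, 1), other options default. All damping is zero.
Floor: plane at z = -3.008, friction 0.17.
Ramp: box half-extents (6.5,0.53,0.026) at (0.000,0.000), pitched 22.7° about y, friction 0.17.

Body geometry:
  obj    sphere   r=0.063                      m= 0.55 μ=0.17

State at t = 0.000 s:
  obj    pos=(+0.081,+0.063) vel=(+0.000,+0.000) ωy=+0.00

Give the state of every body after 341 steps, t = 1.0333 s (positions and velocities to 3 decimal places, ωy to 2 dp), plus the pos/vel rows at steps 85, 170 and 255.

State at t = 1.0333 s:
  obj    pos=(+2.678,-1.024) vel=(+5.027,-2.103) ωy=+86.48

Key-timestep trajectory:
   step    t(s)  obj.x    obj.z    obj.vx   obj.vz 
     85  0.2576   +0.242  -0.005  +1.253  -0.524
    170  0.5152   +0.727  -0.207  +2.506  -1.048
    255  0.7727   +1.533  -0.545  +3.759  -1.573


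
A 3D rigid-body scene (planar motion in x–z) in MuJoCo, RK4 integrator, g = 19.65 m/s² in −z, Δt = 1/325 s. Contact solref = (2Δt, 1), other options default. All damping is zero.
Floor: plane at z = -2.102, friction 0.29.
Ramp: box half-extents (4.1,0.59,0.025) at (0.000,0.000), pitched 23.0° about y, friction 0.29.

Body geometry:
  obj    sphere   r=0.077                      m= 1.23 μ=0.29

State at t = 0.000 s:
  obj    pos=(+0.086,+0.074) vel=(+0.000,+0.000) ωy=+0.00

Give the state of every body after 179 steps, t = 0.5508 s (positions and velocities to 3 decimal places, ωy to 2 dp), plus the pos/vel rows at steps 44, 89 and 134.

State at t = 0.5508 s:
  obj    pos=(+0.852,-0.251) vel=(+2.781,-1.180) ωy=+39.22

Key-timestep trajectory:
   step    t(s)  obj.x    obj.z    obj.vx   obj.vz 
     44  0.1354   +0.132  +0.055  +0.684  -0.290
     89  0.2738   +0.275  -0.006  +1.383  -0.587
    134  0.4123   +0.515  -0.108  +2.082  -0.884


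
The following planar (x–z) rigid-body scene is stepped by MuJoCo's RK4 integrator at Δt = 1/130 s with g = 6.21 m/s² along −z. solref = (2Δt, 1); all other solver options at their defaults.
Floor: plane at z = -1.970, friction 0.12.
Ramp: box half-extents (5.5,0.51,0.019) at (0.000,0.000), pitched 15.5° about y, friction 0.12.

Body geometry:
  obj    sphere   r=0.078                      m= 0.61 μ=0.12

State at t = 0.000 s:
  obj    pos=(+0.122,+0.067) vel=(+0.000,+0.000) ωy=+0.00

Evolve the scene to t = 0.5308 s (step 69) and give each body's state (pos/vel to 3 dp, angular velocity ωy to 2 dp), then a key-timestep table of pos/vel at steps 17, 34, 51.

State at t = 0.5308 s:
  obj    pos=(+0.283,+0.022) vel=(+0.606,-0.168) ωy=+8.06

Key-timestep trajectory:
   step    t(s)  obj.x    obj.z    obj.vx   obj.vz 
     17  0.1308   +0.132  +0.064  +0.150  -0.041
     34  0.2615   +0.161  +0.056  +0.299  -0.083
     51  0.3923   +0.210  +0.042  +0.448  -0.124


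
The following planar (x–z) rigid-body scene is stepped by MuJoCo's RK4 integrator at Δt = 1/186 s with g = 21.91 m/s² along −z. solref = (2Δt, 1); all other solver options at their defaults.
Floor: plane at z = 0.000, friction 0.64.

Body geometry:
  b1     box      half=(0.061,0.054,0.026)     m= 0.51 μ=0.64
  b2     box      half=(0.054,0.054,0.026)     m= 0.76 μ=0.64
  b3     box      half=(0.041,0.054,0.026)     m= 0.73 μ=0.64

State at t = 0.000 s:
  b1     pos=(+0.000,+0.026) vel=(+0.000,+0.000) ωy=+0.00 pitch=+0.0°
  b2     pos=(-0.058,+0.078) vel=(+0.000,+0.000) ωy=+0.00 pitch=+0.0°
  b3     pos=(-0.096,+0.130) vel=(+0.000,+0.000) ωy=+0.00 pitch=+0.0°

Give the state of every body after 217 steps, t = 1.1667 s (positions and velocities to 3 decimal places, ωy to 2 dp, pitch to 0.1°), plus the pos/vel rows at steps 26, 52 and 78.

State at t = 1.1667 s:
  b1     pos=(+0.000,+0.026) vel=(+0.000,+0.000) ωy=+0.00 pitch=+0.0°
  b2     pos=(-0.163,+0.052) vel=(+0.001,+0.000) ωy=-0.01 pitch=-145.8°
  b3     pos=(-0.250,+0.026) vel=(-0.001,+0.000) ωy=+0.00 pitch=+180.0°

Key-timestep trajectory:
   step    t(s)  b1.x    b1.z    b1.vx   b1.vz   b2.x    b2.z    b2.vx   b2.vz   b3.x    b3.z    b3.vx   b3.vz 
     26  0.1398   +0.000  +0.026  +0.001  +0.001   -0.080  +0.069  -0.338  -0.415   -0.148  +0.070  -0.598  -1.402
     52  0.2796   +0.000  +0.026  +0.000  +0.000   -0.139  +0.060  -0.326  -0.023   -0.220  +0.046  -0.455  -0.182
     78  0.4194   +0.000  +0.026  +0.000  +0.000   -0.163  +0.052  +0.002  +0.000   -0.250  +0.026  +0.000  +0.000


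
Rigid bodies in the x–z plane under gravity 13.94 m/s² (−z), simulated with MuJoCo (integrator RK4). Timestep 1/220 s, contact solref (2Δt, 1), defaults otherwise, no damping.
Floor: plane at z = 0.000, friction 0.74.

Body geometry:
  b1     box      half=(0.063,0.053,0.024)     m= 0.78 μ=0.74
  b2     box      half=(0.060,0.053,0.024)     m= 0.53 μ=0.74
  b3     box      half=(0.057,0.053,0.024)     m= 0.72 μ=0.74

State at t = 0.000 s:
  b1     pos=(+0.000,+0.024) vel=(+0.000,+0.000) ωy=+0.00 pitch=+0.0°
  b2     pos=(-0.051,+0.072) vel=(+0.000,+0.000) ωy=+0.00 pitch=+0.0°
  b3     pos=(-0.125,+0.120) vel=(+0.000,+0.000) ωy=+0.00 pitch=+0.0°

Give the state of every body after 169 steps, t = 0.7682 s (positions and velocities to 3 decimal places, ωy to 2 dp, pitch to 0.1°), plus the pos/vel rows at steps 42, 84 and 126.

State at t = 0.7682 s:
  b1     pos=(+0.000,+0.024) vel=(+0.000,+0.000) ωy=+0.00 pitch=+0.0°
  b2     pos=(-0.082,+0.065) vel=(+0.000,+0.000) ωy=+0.00 pitch=-70.1°
  b3     pos=(-0.162,+0.056) vel=(+0.000,+0.000) ωy=+0.01 pitch=-42.4°

Key-timestep trajectory:
   step    t(s)  b1.x    b1.z    b1.vx   b1.vz   b2.x    b2.z    b2.vx   b2.vz   b3.x    b3.z    b3.vx   b3.vz 
     42  0.1909   +0.000  +0.024  +0.001  +0.000   -0.082  +0.064  -0.123  -0.111   -0.161  +0.056  -0.034  +0.048
     84  0.3818   +0.000  +0.024  +0.000  +0.000   -0.082  +0.065  +0.000  +0.000   -0.162  +0.056  +0.000  +0.000
    126  0.5727   +0.000  +0.024  +0.000  +0.000   -0.082  +0.065  +0.000  +0.000   -0.162  +0.056  +0.000  +0.000


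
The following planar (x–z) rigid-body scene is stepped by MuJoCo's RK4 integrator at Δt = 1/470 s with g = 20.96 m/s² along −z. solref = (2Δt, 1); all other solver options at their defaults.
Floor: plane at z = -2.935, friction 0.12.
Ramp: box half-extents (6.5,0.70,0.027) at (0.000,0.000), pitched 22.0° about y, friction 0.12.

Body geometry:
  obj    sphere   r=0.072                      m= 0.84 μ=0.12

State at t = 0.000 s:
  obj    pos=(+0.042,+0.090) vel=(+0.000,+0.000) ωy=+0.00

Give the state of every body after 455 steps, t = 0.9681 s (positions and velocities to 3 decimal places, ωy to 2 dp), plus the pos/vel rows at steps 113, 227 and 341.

State at t = 0.9681 s:
  obj    pos=(+2.479,-0.895) vel=(+5.034,-2.034) ωy=+75.40

Key-timestep trajectory:
   step    t(s)  obj.x    obj.z    obj.vx   obj.vz 
    113  0.2404   +0.192  +0.029  +1.250  -0.505
    227  0.4830   +0.649  -0.155  +2.512  -1.015
    341  0.7255   +1.411  -0.463  +3.773  -1.524


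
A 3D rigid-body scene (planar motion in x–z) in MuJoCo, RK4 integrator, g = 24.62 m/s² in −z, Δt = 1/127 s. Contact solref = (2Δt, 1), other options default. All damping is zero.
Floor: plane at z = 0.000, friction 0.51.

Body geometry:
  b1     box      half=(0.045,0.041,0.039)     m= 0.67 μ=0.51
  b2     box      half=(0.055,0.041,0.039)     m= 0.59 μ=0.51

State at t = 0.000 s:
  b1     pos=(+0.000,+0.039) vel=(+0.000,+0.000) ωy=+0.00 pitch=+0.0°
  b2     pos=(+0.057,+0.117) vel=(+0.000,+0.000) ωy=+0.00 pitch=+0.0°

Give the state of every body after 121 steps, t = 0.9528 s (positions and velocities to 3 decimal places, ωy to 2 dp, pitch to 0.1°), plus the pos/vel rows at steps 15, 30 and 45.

State at t = 0.9528 s:
  b1     pos=(+0.000,+0.039) vel=(+0.000,+0.000) ωy=+0.00 pitch=+0.0°
  b2     pos=(+0.111,+0.055) vel=(+0.000,+0.000) ωy=+0.00 pitch=+90.0°

Key-timestep trajectory:
   step    t(s)  b1.x    b1.z    b1.vx   b1.vz   b2.x    b2.z    b2.vx   b2.vz 
     15  0.1181   +0.000  +0.039  -0.001  +0.001   +0.084  +0.093  +0.428  -0.779
     30  0.2362   +0.000  +0.039  +0.000  +0.000   +0.126  +0.063  -0.022  +0.009
     45  0.3543   +0.000  +0.039  +0.000  +0.000   +0.110  +0.055  +0.210  -0.099


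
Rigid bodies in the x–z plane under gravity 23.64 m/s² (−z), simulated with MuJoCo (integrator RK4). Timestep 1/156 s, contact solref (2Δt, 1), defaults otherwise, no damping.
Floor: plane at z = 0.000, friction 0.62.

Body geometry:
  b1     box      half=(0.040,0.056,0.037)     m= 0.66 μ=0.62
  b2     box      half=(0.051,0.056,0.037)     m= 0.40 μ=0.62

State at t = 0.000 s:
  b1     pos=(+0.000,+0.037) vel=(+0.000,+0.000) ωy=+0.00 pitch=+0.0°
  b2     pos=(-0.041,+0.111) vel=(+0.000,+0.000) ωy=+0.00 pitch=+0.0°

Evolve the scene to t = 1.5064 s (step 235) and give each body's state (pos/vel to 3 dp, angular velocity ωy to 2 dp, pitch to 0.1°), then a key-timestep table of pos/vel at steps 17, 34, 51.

State at t = 1.5064 s:
  b1     pos=(+0.000,+0.037) vel=(+0.000,+0.000) ωy=+0.00 pitch=+0.0°
  b2     pos=(-0.088,+0.051) vel=(+0.000,+0.000) ωy=+0.00 pitch=-90.0°

Key-timestep trajectory:
   step    t(s)  b1.x    b1.z    b1.vx   b1.vz   b2.x    b2.z    b2.vx   b2.vz 
     17  0.1090   +0.000  +0.037  +0.000  +0.000   -0.044  +0.111  -0.064  -0.006
     34  0.2179   +0.000  +0.037  +0.001  +0.000   -0.064  +0.102  -0.355  -0.323
     51  0.3269   +0.000  +0.037  +0.000  +0.000   -0.092  +0.051  +0.164  +0.026


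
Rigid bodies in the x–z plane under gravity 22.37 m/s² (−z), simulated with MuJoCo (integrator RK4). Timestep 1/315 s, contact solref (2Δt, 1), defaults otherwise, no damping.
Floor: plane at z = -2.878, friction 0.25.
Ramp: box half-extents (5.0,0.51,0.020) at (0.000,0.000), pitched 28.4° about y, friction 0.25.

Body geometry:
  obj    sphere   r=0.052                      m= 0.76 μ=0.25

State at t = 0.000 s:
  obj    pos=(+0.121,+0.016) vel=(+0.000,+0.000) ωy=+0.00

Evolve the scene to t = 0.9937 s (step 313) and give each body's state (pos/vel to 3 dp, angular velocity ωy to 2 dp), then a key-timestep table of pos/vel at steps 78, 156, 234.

State at t = 0.9937 s:
  obj    pos=(+3.422,-1.768) vel=(+6.643,-3.592) ωy=+145.20

Key-timestep trajectory:
   step    t(s)  obj.x    obj.z    obj.vx   obj.vz 
     78  0.2476   +0.326  -0.095  +1.656  -0.895
    156  0.4952   +0.941  -0.427  +3.311  -1.790
    234  0.7429   +1.966  -0.981  +4.966  -2.685


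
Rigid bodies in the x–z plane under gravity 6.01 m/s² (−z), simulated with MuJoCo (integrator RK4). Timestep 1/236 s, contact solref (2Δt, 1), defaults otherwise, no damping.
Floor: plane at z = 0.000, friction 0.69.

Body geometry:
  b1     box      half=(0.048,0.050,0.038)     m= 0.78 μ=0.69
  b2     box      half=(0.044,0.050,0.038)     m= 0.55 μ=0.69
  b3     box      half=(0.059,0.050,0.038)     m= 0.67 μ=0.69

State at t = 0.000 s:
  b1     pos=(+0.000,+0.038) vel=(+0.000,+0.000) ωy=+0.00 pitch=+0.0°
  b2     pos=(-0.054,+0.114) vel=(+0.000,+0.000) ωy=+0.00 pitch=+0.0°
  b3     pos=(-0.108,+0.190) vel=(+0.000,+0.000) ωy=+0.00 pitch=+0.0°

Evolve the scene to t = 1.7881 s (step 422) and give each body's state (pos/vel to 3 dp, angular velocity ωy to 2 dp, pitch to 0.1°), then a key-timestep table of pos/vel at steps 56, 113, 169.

State at t = 1.7881 s:
  b1     pos=(+0.000,+0.038) vel=(+0.000,+0.000) ωy=+0.00 pitch=+0.0°
  b2     pos=(-0.098,+0.044) vel=(+0.000,+0.000) ωy=+0.00 pitch=-90.0°
  b3     pos=(-0.232,+0.059) vel=(+0.000,+0.000) ωy=+0.00 pitch=-90.0°

Key-timestep trajectory:
   step    t(s)  b1.x    b1.z    b1.vx   b1.vz   b2.x    b2.z    b2.vx   b2.vz   b3.x    b3.z    b3.vx   b3.vz 
     56  0.2373   +0.000  +0.038  +0.000  +0.000   -0.076  +0.102  -0.187  -0.198   -0.165  +0.131  -0.401  -0.713
    113  0.4788   +0.000  +0.038  +0.000  +0.000   -0.098  +0.044  +0.001  +0.002   -0.244  +0.065  -0.092  +0.038
    169  0.7161   +0.000  +0.038  +0.000  +0.000   -0.098  +0.044  +0.000  +0.000   -0.229  +0.061  +0.060  +0.053


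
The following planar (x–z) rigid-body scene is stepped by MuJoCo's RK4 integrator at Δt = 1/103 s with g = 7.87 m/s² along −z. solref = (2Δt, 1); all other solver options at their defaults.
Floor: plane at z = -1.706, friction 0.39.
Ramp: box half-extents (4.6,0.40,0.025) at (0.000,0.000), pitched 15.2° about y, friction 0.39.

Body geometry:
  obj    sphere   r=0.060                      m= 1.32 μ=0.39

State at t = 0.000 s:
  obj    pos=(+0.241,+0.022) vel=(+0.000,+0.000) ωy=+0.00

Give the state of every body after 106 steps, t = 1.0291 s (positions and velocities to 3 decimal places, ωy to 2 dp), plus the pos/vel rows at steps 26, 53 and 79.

State at t = 1.0291 s:
  obj    pos=(+0.994,-0.182) vel=(+1.464,-0.398) ωy=+25.27

Key-timestep trajectory:
   step    t(s)  obj.x    obj.z    obj.vx   obj.vz 
     26  0.2524   +0.286  +0.010  +0.359  -0.098
     53  0.5146   +0.429  -0.029  +0.732  -0.199
     79  0.7670   +0.660  -0.091  +1.091  -0.296


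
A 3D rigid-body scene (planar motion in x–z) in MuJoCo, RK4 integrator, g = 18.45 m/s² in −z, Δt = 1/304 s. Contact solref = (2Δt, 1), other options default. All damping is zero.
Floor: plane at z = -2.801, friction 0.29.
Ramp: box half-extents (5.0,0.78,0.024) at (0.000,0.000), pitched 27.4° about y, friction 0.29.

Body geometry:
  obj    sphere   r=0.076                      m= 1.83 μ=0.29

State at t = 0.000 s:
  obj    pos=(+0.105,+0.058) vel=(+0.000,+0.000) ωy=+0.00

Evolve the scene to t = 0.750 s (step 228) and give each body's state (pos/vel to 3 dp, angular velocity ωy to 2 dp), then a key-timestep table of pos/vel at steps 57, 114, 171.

State at t = 0.750 s:
  obj    pos=(+1.620,-0.727) vel=(+4.038,-2.093) ωy=+59.84

Key-timestep trajectory:
   step    t(s)  obj.x    obj.z    obj.vx   obj.vz 
     57  0.1875   +0.200  +0.009  +1.010  -0.523
    114  0.3750   +0.484  -0.138  +2.019  -1.047
    171  0.5625   +0.957  -0.383  +3.029  -1.570
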